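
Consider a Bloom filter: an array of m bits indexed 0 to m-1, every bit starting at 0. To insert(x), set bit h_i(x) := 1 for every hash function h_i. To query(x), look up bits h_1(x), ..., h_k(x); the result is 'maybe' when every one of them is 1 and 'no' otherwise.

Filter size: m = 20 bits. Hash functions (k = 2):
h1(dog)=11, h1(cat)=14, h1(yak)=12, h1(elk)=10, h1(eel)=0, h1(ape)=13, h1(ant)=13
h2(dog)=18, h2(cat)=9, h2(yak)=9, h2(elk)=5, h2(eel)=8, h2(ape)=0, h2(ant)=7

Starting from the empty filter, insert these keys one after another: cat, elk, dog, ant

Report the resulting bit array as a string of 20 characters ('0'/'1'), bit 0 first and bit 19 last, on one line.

Answer: 00000101011101100010

Derivation:
Start: bits=00000000000000000000
After insert 'cat': sets bits 9 14 -> bits=00000000010000100000
After insert 'elk': sets bits 5 10 -> bits=00000100011000100000
After insert 'dog': sets bits 11 18 -> bits=00000100011100100010
After insert 'ant': sets bits 7 13 -> bits=00000101011101100010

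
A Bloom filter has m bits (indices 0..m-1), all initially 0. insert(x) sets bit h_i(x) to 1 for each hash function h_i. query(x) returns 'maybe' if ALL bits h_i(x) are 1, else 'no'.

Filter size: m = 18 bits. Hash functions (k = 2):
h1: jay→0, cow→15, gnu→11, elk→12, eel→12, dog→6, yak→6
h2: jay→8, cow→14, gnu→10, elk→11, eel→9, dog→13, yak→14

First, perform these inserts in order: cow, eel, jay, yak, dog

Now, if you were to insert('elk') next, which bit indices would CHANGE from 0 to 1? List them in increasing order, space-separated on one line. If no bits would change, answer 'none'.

Start: bits=000000000000000000
After insert 'cow': sets bits 14 15 -> bits=000000000000001100
After insert 'eel': sets bits 9 12 -> bits=000000000100101100
After insert 'jay': sets bits 0 8 -> bits=100000001100101100
After insert 'yak': sets bits 6 14 -> bits=100000101100101100
After insert 'dog': sets bits 6 13 -> bits=100000101100111100
insert 'elk' would touch bits 11 12; currently bit11=0, bit12=1
Bits that are 0 among those (would change 0->1): 11

Answer: 11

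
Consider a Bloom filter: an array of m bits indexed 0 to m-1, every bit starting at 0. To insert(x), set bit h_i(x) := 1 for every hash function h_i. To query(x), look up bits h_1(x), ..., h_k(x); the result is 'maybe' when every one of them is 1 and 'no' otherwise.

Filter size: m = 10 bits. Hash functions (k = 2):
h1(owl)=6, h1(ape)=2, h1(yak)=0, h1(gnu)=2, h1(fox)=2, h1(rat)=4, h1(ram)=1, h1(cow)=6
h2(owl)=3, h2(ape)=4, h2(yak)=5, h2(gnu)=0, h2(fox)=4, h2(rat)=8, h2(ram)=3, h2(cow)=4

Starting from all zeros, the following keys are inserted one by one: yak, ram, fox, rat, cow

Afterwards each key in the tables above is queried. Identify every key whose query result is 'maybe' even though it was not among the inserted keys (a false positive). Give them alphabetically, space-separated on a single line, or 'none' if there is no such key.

Start: bits=0000000000
After insert 'yak': sets bits 0 5 -> bits=1000010000
After insert 'ram': sets bits 1 3 -> bits=1101010000
After insert 'fox': sets bits 2 4 -> bits=1111110000
After insert 'rat': sets bits 4 8 -> bits=1111110010
After insert 'cow': sets bits 4 6 -> bits=1111111010
Not inserted: ape gnu owl — query each against bits=1111111010:
query ape: checks bit2=1, bit4=1 (all 1) -> maybe => FALSE POSITIVE
query gnu: checks bit0=1, bit2=1 (all 1) -> maybe => FALSE POSITIVE
query owl: checks bit3=1, bit6=1 (all 1) -> maybe => FALSE POSITIVE
False positives (alphabetical): ape gnu owl

Answer: ape gnu owl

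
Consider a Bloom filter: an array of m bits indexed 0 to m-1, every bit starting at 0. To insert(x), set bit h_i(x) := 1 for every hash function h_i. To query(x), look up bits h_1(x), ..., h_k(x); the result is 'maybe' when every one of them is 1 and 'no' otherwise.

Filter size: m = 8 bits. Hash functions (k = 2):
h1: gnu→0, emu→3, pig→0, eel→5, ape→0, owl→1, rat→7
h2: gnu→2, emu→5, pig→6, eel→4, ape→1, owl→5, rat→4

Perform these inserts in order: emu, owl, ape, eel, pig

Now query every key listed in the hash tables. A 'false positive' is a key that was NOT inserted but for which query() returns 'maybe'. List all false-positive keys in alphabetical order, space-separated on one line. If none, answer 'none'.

Answer: none

Derivation:
Start: bits=00000000
After insert 'emu': sets bits 3 5 -> bits=00010100
After insert 'owl': sets bits 1 5 -> bits=01010100
After insert 'ape': sets bits 0 1 -> bits=11010100
After insert 'eel': sets bits 4 5 -> bits=11011100
After insert 'pig': sets bits 0 6 -> bits=11011110
Not inserted: gnu rat — query each against bits=11011110:
query gnu: checks bit0=1, bit2=0 (has a 0) -> no => not a false positive
query rat: checks bit4=1, bit7=0 (has a 0) -> no => not a false positive
False positives (alphabetical): none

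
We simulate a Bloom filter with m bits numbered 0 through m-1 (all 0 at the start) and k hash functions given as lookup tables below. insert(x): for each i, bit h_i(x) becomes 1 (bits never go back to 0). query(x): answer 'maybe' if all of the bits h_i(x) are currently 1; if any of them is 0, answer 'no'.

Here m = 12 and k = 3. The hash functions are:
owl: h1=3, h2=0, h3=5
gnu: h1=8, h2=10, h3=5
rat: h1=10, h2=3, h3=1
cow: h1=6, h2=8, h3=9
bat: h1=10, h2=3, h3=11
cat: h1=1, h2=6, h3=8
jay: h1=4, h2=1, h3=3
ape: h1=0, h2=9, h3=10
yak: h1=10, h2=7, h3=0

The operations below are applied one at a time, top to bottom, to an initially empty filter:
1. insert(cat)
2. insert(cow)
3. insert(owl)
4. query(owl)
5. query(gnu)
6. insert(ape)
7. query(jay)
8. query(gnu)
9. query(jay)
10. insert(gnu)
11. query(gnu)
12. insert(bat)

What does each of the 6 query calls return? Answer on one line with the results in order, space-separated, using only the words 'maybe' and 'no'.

Answer: maybe no no maybe no maybe

Derivation:
Start: bits=000000000000
Op 1: insert cat -> sets bits 1 6 8 -> bits=010000101000
Op 2: insert cow -> sets bits 6 8 9 -> bits=010000101100
Op 3: insert owl -> sets bits 0 3 5 -> bits=110101101100
Op 4: query owl -> checks bit0=1, bit3=1, bit5=1 (all 1) -> maybe
Op 5: query gnu -> checks bit5=1, bit8=1, bit10=0 (has a 0) -> no
Op 6: insert ape -> sets bits 0 9 10 -> bits=110101101110
Op 7: query jay -> checks bit1=1, bit3=1, bit4=0 (has a 0) -> no
Op 8: query gnu -> checks bit5=1, bit8=1, bit10=1 (all 1) -> maybe
Op 9: query jay -> checks bit1=1, bit3=1, bit4=0 (has a 0) -> no
Op 10: insert gnu -> sets bits 5 8 10 -> bits=110101101110
Op 11: query gnu -> checks bit5=1, bit8=1, bit10=1 (all 1) -> maybe
Op 12: insert bat -> sets bits 3 10 11 -> bits=110101101111
Query results in order: maybe no no maybe no maybe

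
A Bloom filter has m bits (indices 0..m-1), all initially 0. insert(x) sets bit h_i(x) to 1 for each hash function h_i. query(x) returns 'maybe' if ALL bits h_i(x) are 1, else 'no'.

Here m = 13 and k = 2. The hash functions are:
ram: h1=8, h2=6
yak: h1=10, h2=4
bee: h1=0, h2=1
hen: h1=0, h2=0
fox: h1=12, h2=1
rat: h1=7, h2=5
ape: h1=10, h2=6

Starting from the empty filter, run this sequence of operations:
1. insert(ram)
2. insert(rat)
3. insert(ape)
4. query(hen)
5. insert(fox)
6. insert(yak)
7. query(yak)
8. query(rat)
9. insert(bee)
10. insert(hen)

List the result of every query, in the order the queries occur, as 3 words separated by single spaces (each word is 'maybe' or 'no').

Start: bits=0000000000000
Op 1: insert ram -> sets bits 6 8 -> bits=0000001010000
Op 2: insert rat -> sets bits 5 7 -> bits=0000011110000
Op 3: insert ape -> sets bits 6 10 -> bits=0000011110100
Op 4: query hen -> checks bit0=0 (has a 0) -> no
Op 5: insert fox -> sets bits 1 12 -> bits=0100011110101
Op 6: insert yak -> sets bits 4 10 -> bits=0100111110101
Op 7: query yak -> checks bit4=1, bit10=1 (all 1) -> maybe
Op 8: query rat -> checks bit5=1, bit7=1 (all 1) -> maybe
Op 9: insert bee -> sets bits 0 1 -> bits=1100111110101
Op 10: insert hen -> sets bits 0 -> bits=1100111110101
Query results in order: no maybe maybe

Answer: no maybe maybe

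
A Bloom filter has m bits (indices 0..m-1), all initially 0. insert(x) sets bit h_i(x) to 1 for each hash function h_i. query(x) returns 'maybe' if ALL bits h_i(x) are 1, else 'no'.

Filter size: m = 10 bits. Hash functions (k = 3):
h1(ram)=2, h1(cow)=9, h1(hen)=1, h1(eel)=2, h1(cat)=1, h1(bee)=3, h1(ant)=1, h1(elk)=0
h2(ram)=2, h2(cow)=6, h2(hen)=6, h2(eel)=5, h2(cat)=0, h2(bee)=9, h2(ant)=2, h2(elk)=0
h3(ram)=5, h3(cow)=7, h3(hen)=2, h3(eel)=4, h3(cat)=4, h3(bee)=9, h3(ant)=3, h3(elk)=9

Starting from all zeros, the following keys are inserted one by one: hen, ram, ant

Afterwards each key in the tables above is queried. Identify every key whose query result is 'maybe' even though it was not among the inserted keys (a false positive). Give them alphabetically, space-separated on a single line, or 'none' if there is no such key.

Answer: none

Derivation:
Start: bits=0000000000
After insert 'hen': sets bits 1 2 6 -> bits=0110001000
After insert 'ram': sets bits 2 5 -> bits=0110011000
After insert 'ant': sets bits 1 2 3 -> bits=0111011000
Not inserted: bee cat cow eel elk — query each against bits=0111011000:
query bee: checks bit3=1, bit9=0 (has a 0) -> no => not a false positive
query cat: checks bit0=0, bit1=1, bit4=0 (has a 0) -> no => not a false positive
query cow: checks bit6=1, bit7=0, bit9=0 (has a 0) -> no => not a false positive
query eel: checks bit2=1, bit4=0, bit5=1 (has a 0) -> no => not a false positive
query elk: checks bit0=0, bit9=0 (has a 0) -> no => not a false positive
False positives (alphabetical): none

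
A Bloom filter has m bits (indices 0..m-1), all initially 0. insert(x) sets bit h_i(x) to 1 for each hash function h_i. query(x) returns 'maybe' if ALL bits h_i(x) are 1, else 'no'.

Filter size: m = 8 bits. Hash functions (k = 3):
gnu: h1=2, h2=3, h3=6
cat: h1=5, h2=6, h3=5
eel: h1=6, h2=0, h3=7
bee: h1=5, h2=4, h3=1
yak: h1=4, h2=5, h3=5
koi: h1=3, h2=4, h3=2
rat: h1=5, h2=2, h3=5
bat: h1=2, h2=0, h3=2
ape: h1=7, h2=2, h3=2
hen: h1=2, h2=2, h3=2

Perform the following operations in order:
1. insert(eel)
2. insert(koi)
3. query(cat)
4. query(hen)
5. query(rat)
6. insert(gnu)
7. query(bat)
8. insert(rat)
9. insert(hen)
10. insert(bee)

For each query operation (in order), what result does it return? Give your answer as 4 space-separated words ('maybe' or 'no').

Start: bits=00000000
Op 1: insert eel -> sets bits 0 6 7 -> bits=10000011
Op 2: insert koi -> sets bits 2 3 4 -> bits=10111011
Op 3: query cat -> checks bit5=0, bit6=1 (has a 0) -> no
Op 4: query hen -> checks bit2=1 (all 1) -> maybe
Op 5: query rat -> checks bit2=1, bit5=0 (has a 0) -> no
Op 6: insert gnu -> sets bits 2 3 6 -> bits=10111011
Op 7: query bat -> checks bit0=1, bit2=1 (all 1) -> maybe
Op 8: insert rat -> sets bits 2 5 -> bits=10111111
Op 9: insert hen -> sets bits 2 -> bits=10111111
Op 10: insert bee -> sets bits 1 4 5 -> bits=11111111
Query results in order: no maybe no maybe

Answer: no maybe no maybe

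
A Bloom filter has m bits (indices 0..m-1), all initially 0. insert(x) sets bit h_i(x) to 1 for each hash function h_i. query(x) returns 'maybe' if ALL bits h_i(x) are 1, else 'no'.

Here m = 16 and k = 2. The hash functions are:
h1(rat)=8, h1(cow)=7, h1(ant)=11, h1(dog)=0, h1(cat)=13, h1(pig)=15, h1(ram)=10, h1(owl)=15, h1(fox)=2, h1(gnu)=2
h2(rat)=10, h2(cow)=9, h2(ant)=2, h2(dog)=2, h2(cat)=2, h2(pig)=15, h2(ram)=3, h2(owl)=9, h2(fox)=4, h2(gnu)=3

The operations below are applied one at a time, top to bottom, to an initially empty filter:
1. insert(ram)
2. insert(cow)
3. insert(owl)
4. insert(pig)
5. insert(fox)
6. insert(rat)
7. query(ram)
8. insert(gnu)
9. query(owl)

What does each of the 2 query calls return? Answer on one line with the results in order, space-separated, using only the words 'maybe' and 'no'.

Answer: maybe maybe

Derivation:
Start: bits=0000000000000000
Op 1: insert ram -> sets bits 3 10 -> bits=0001000000100000
Op 2: insert cow -> sets bits 7 9 -> bits=0001000101100000
Op 3: insert owl -> sets bits 9 15 -> bits=0001000101100001
Op 4: insert pig -> sets bits 15 -> bits=0001000101100001
Op 5: insert fox -> sets bits 2 4 -> bits=0011100101100001
Op 6: insert rat -> sets bits 8 10 -> bits=0011100111100001
Op 7: query ram -> checks bit3=1, bit10=1 (all 1) -> maybe
Op 8: insert gnu -> sets bits 2 3 -> bits=0011100111100001
Op 9: query owl -> checks bit9=1, bit15=1 (all 1) -> maybe
Query results in order: maybe maybe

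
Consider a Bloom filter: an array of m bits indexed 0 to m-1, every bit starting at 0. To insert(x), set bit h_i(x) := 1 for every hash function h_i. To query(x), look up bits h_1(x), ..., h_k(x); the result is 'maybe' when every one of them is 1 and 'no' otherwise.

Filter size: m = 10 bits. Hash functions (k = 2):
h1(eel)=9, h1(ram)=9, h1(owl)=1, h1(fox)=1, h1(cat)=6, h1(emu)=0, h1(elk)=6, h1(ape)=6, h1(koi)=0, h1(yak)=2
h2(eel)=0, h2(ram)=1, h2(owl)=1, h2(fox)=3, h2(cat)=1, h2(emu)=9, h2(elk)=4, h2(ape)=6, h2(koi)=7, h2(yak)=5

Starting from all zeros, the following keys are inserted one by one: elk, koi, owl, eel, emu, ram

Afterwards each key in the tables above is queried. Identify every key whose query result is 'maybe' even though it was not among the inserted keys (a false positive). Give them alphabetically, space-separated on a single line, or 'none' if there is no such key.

Start: bits=0000000000
After insert 'elk': sets bits 4 6 -> bits=0000101000
After insert 'koi': sets bits 0 7 -> bits=1000101100
After insert 'owl': sets bits 1 -> bits=1100101100
After insert 'eel': sets bits 0 9 -> bits=1100101101
After insert 'emu': sets bits 0 9 -> bits=1100101101
After insert 'ram': sets bits 1 9 -> bits=1100101101
Not inserted: ape cat fox yak — query each against bits=1100101101:
query ape: checks bit6=1 (all 1) -> maybe => FALSE POSITIVE
query cat: checks bit1=1, bit6=1 (all 1) -> maybe => FALSE POSITIVE
query fox: checks bit1=1, bit3=0 (has a 0) -> no => not a false positive
query yak: checks bit2=0, bit5=0 (has a 0) -> no => not a false positive
False positives (alphabetical): ape cat

Answer: ape cat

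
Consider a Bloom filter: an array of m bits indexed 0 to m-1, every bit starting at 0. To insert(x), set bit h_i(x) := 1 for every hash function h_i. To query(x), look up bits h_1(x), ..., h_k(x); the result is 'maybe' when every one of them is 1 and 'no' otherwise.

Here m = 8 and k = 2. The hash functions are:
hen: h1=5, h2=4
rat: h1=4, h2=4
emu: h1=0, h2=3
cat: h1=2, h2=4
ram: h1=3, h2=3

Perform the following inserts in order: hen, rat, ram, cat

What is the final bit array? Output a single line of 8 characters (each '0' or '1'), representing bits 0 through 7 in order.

Answer: 00111100

Derivation:
Start: bits=00000000
After insert 'hen': sets bits 4 5 -> bits=00001100
After insert 'rat': sets bits 4 -> bits=00001100
After insert 'ram': sets bits 3 -> bits=00011100
After insert 'cat': sets bits 2 4 -> bits=00111100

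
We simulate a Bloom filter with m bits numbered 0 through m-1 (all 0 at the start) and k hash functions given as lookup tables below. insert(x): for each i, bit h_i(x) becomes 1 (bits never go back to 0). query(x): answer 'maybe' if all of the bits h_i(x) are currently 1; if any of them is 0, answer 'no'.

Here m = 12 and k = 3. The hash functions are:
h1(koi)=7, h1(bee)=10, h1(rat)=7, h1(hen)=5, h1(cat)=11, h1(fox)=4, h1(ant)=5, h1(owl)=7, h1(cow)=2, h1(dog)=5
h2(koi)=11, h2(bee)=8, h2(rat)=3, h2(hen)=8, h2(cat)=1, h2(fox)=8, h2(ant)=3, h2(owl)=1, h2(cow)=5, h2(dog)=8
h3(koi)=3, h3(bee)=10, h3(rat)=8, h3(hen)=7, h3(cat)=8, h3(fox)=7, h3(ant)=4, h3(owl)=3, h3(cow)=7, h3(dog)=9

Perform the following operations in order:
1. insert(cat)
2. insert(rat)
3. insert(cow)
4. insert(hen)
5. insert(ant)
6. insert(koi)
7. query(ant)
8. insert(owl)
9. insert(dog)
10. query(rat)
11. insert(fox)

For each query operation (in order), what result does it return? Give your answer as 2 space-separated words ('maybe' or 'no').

Answer: maybe maybe

Derivation:
Start: bits=000000000000
Op 1: insert cat -> sets bits 1 8 11 -> bits=010000001001
Op 2: insert rat -> sets bits 3 7 8 -> bits=010100011001
Op 3: insert cow -> sets bits 2 5 7 -> bits=011101011001
Op 4: insert hen -> sets bits 5 7 8 -> bits=011101011001
Op 5: insert ant -> sets bits 3 4 5 -> bits=011111011001
Op 6: insert koi -> sets bits 3 7 11 -> bits=011111011001
Op 7: query ant -> checks bit3=1, bit4=1, bit5=1 (all 1) -> maybe
Op 8: insert owl -> sets bits 1 3 7 -> bits=011111011001
Op 9: insert dog -> sets bits 5 8 9 -> bits=011111011101
Op 10: query rat -> checks bit3=1, bit7=1, bit8=1 (all 1) -> maybe
Op 11: insert fox -> sets bits 4 7 8 -> bits=011111011101
Query results in order: maybe maybe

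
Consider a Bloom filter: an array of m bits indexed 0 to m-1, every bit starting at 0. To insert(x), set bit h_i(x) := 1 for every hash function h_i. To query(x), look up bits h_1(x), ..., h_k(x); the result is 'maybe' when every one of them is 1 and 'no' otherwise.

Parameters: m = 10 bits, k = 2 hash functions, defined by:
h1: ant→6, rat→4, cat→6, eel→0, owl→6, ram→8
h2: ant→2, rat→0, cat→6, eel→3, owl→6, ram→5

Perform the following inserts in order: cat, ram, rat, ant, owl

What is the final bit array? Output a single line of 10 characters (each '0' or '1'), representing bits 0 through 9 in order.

Answer: 1010111010

Derivation:
Start: bits=0000000000
After insert 'cat': sets bits 6 -> bits=0000001000
After insert 'ram': sets bits 5 8 -> bits=0000011010
After insert 'rat': sets bits 0 4 -> bits=1000111010
After insert 'ant': sets bits 2 6 -> bits=1010111010
After insert 'owl': sets bits 6 -> bits=1010111010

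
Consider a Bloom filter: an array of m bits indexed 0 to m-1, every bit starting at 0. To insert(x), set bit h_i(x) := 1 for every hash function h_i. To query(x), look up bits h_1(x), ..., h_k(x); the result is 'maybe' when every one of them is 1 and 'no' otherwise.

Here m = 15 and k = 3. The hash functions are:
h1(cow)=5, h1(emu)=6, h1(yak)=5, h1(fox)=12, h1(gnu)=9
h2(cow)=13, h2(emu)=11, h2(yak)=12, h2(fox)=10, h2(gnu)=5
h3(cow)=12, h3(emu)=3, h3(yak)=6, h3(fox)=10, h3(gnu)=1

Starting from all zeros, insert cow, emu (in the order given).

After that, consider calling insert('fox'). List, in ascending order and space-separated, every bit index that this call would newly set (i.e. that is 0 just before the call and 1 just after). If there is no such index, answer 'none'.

Answer: 10

Derivation:
Start: bits=000000000000000
After insert 'cow': sets bits 5 12 13 -> bits=000001000000110
After insert 'emu': sets bits 3 6 11 -> bits=000101100001110
insert 'fox' would touch bits 10 12; currently bit10=0, bit12=1
Bits that are 0 among those (would change 0->1): 10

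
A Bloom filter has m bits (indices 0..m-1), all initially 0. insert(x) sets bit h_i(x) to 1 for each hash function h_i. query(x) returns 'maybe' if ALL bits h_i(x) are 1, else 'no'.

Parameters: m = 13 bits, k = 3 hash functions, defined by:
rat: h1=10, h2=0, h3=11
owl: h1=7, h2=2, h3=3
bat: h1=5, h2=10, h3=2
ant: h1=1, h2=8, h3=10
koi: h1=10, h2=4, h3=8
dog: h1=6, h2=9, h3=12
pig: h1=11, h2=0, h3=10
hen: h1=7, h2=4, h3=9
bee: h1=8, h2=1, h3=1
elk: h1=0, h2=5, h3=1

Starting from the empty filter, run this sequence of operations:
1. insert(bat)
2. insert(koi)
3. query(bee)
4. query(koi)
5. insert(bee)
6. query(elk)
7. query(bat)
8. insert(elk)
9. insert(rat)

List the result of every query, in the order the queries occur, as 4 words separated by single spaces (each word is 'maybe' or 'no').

Answer: no maybe no maybe

Derivation:
Start: bits=0000000000000
Op 1: insert bat -> sets bits 2 5 10 -> bits=0010010000100
Op 2: insert koi -> sets bits 4 8 10 -> bits=0010110010100
Op 3: query bee -> checks bit1=0, bit8=1 (has a 0) -> no
Op 4: query koi -> checks bit4=1, bit8=1, bit10=1 (all 1) -> maybe
Op 5: insert bee -> sets bits 1 8 -> bits=0110110010100
Op 6: query elk -> checks bit0=0, bit1=1, bit5=1 (has a 0) -> no
Op 7: query bat -> checks bit2=1, bit5=1, bit10=1 (all 1) -> maybe
Op 8: insert elk -> sets bits 0 1 5 -> bits=1110110010100
Op 9: insert rat -> sets bits 0 10 11 -> bits=1110110010110
Query results in order: no maybe no maybe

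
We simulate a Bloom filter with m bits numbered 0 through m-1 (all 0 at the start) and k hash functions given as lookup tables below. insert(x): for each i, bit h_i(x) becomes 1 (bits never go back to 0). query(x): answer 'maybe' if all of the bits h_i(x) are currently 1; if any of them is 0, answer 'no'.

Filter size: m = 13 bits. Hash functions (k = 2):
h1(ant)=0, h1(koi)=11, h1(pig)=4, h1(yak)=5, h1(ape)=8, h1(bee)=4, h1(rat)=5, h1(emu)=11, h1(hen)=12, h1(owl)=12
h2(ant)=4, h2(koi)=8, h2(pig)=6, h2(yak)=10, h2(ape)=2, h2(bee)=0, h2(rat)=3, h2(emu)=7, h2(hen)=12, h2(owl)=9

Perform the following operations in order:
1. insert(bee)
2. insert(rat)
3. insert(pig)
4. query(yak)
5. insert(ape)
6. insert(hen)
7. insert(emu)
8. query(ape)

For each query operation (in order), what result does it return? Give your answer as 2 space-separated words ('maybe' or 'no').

Answer: no maybe

Derivation:
Start: bits=0000000000000
Op 1: insert bee -> sets bits 0 4 -> bits=1000100000000
Op 2: insert rat -> sets bits 3 5 -> bits=1001110000000
Op 3: insert pig -> sets bits 4 6 -> bits=1001111000000
Op 4: query yak -> checks bit5=1, bit10=0 (has a 0) -> no
Op 5: insert ape -> sets bits 2 8 -> bits=1011111010000
Op 6: insert hen -> sets bits 12 -> bits=1011111010001
Op 7: insert emu -> sets bits 7 11 -> bits=1011111110011
Op 8: query ape -> checks bit2=1, bit8=1 (all 1) -> maybe
Query results in order: no maybe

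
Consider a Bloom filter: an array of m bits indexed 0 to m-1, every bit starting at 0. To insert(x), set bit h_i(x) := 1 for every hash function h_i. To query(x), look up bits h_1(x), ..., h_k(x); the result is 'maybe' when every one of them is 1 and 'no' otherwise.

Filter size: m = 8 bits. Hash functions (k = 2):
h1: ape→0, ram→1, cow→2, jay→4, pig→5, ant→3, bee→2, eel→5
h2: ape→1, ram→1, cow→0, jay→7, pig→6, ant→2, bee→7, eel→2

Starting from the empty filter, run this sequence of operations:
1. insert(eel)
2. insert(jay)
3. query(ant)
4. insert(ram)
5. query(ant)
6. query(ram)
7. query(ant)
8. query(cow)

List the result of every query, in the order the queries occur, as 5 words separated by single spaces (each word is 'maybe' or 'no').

Start: bits=00000000
Op 1: insert eel -> sets bits 2 5 -> bits=00100100
Op 2: insert jay -> sets bits 4 7 -> bits=00101101
Op 3: query ant -> checks bit2=1, bit3=0 (has a 0) -> no
Op 4: insert ram -> sets bits 1 -> bits=01101101
Op 5: query ant -> checks bit2=1, bit3=0 (has a 0) -> no
Op 6: query ram -> checks bit1=1 (all 1) -> maybe
Op 7: query ant -> checks bit2=1, bit3=0 (has a 0) -> no
Op 8: query cow -> checks bit0=0, bit2=1 (has a 0) -> no
Query results in order: no no maybe no no

Answer: no no maybe no no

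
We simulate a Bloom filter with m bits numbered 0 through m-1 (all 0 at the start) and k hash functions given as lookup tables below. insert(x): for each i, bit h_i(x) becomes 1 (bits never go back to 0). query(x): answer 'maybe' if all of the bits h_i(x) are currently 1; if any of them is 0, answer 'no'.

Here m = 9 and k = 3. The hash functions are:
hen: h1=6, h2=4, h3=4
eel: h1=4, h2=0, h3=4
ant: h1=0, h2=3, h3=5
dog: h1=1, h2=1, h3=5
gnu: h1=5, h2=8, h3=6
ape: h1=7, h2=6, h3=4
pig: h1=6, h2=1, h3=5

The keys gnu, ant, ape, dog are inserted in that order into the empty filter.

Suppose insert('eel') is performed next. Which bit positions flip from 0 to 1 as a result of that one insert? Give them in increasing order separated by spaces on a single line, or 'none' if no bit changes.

Start: bits=000000000
After insert 'gnu': sets bits 5 6 8 -> bits=000001101
After insert 'ant': sets bits 0 3 5 -> bits=100101101
After insert 'ape': sets bits 4 6 7 -> bits=100111111
After insert 'dog': sets bits 1 5 -> bits=110111111
insert 'eel' would touch bits 0 4; currently bit0=1, bit4=1
Bits that are 0 among those (would change 0->1): none

Answer: none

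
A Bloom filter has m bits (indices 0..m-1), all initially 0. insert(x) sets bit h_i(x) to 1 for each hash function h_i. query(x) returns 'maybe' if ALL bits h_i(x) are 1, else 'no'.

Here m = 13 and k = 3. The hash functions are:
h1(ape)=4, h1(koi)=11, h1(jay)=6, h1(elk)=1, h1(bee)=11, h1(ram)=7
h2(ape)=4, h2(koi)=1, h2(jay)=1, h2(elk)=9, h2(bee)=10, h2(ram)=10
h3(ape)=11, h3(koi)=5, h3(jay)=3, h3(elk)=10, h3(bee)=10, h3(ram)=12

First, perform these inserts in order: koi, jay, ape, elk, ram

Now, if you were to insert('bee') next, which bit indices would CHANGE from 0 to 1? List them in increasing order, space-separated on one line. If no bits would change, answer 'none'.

Start: bits=0000000000000
After insert 'koi': sets bits 1 5 11 -> bits=0100010000010
After insert 'jay': sets bits 1 3 6 -> bits=0101011000010
After insert 'ape': sets bits 4 11 -> bits=0101111000010
After insert 'elk': sets bits 1 9 10 -> bits=0101111001110
After insert 'ram': sets bits 7 10 12 -> bits=0101111101111
insert 'bee' would touch bits 10 11; currently bit10=1, bit11=1
Bits that are 0 among those (would change 0->1): none

Answer: none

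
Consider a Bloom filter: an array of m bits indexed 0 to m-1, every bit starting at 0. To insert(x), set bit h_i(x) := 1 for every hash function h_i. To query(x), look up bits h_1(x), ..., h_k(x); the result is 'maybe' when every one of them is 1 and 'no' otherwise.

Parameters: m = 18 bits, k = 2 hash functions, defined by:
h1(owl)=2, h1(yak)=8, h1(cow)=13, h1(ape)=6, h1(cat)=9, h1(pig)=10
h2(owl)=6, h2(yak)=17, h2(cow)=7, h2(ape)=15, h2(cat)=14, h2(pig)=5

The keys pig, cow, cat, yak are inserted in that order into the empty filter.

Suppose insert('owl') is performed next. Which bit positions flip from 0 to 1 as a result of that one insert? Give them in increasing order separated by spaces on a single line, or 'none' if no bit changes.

Answer: 2 6

Derivation:
Start: bits=000000000000000000
After insert 'pig': sets bits 5 10 -> bits=000001000010000000
After insert 'cow': sets bits 7 13 -> bits=000001010010010000
After insert 'cat': sets bits 9 14 -> bits=000001010110011000
After insert 'yak': sets bits 8 17 -> bits=000001011110011001
insert 'owl' would touch bits 2 6; currently bit2=0, bit6=0
Bits that are 0 among those (would change 0->1): 2 6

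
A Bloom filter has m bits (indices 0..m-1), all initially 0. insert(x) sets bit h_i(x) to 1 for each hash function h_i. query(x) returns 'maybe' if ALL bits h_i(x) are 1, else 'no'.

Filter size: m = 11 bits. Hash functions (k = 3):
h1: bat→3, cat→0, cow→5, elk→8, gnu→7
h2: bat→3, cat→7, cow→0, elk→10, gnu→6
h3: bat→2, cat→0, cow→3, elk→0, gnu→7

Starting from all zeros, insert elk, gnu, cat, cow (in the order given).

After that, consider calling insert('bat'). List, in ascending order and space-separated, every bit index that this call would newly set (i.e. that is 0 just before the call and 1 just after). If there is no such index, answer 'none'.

Start: bits=00000000000
After insert 'elk': sets bits 0 8 10 -> bits=10000000101
After insert 'gnu': sets bits 6 7 -> bits=10000011101
After insert 'cat': sets bits 0 7 -> bits=10000011101
After insert 'cow': sets bits 0 3 5 -> bits=10010111101
insert 'bat' would touch bits 2 3; currently bit2=0, bit3=1
Bits that are 0 among those (would change 0->1): 2

Answer: 2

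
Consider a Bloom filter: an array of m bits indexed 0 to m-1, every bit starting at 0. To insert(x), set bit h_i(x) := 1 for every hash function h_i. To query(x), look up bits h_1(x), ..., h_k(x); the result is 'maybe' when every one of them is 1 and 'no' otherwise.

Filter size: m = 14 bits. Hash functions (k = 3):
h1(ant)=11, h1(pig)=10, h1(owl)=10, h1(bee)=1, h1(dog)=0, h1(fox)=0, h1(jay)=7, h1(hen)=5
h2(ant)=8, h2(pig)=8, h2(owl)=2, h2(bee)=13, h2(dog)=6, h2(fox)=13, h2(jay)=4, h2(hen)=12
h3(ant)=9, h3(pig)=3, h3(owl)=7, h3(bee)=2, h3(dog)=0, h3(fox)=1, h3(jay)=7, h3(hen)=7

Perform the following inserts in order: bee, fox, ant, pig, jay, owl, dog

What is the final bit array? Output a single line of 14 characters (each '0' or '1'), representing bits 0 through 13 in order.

Start: bits=00000000000000
After insert 'bee': sets bits 1 2 13 -> bits=01100000000001
After insert 'fox': sets bits 0 1 13 -> bits=11100000000001
After insert 'ant': sets bits 8 9 11 -> bits=11100000110101
After insert 'pig': sets bits 3 8 10 -> bits=11110000111101
After insert 'jay': sets bits 4 7 -> bits=11111001111101
After insert 'owl': sets bits 2 7 10 -> bits=11111001111101
After insert 'dog': sets bits 0 6 -> bits=11111011111101

Answer: 11111011111101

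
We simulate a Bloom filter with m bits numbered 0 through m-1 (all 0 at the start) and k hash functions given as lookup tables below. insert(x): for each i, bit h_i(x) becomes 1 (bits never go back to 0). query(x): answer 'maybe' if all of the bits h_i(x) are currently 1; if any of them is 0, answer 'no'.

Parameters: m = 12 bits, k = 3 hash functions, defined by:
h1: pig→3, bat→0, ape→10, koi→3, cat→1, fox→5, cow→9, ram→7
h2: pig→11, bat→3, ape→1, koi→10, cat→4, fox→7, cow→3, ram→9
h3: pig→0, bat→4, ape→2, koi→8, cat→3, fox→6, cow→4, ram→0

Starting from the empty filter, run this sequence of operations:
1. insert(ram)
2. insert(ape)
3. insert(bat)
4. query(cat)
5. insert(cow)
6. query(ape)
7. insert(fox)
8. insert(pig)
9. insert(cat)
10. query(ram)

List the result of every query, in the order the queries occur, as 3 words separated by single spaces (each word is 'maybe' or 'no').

Answer: maybe maybe maybe

Derivation:
Start: bits=000000000000
Op 1: insert ram -> sets bits 0 7 9 -> bits=100000010100
Op 2: insert ape -> sets bits 1 2 10 -> bits=111000010110
Op 3: insert bat -> sets bits 0 3 4 -> bits=111110010110
Op 4: query cat -> checks bit1=1, bit3=1, bit4=1 (all 1) -> maybe
Op 5: insert cow -> sets bits 3 4 9 -> bits=111110010110
Op 6: query ape -> checks bit1=1, bit2=1, bit10=1 (all 1) -> maybe
Op 7: insert fox -> sets bits 5 6 7 -> bits=111111110110
Op 8: insert pig -> sets bits 0 3 11 -> bits=111111110111
Op 9: insert cat -> sets bits 1 3 4 -> bits=111111110111
Op 10: query ram -> checks bit0=1, bit7=1, bit9=1 (all 1) -> maybe
Query results in order: maybe maybe maybe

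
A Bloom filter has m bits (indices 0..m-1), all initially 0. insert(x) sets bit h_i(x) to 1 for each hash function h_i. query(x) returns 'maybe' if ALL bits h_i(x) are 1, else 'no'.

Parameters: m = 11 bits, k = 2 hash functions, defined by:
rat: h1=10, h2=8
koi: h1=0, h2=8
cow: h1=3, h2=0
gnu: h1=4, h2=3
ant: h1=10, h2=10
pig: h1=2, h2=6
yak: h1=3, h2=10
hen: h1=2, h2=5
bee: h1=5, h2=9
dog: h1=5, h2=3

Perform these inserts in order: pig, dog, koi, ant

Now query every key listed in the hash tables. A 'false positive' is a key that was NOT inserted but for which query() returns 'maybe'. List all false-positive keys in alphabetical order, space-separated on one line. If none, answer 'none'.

Answer: cow hen rat yak

Derivation:
Start: bits=00000000000
After insert 'pig': sets bits 2 6 -> bits=00100010000
After insert 'dog': sets bits 3 5 -> bits=00110110000
After insert 'koi': sets bits 0 8 -> bits=10110110100
After insert 'ant': sets bits 10 -> bits=10110110101
Not inserted: bee cow gnu hen rat yak — query each against bits=10110110101:
query bee: checks bit5=1, bit9=0 (has a 0) -> no => not a false positive
query cow: checks bit0=1, bit3=1 (all 1) -> maybe => FALSE POSITIVE
query gnu: checks bit3=1, bit4=0 (has a 0) -> no => not a false positive
query hen: checks bit2=1, bit5=1 (all 1) -> maybe => FALSE POSITIVE
query rat: checks bit8=1, bit10=1 (all 1) -> maybe => FALSE POSITIVE
query yak: checks bit3=1, bit10=1 (all 1) -> maybe => FALSE POSITIVE
False positives (alphabetical): cow hen rat yak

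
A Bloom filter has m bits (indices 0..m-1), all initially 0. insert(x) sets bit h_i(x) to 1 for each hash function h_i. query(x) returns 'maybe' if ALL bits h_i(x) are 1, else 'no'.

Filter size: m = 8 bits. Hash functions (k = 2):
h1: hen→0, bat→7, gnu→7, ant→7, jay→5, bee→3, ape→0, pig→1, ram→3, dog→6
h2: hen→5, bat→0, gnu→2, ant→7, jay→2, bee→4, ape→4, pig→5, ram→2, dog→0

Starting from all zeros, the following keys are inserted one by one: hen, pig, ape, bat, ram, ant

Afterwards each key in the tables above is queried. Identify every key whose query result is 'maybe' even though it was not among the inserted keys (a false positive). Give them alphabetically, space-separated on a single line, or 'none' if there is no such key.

Start: bits=00000000
After insert 'hen': sets bits 0 5 -> bits=10000100
After insert 'pig': sets bits 1 5 -> bits=11000100
After insert 'ape': sets bits 0 4 -> bits=11001100
After insert 'bat': sets bits 0 7 -> bits=11001101
After insert 'ram': sets bits 2 3 -> bits=11111101
After insert 'ant': sets bits 7 -> bits=11111101
Not inserted: bee dog gnu jay — query each against bits=11111101:
query bee: checks bit3=1, bit4=1 (all 1) -> maybe => FALSE POSITIVE
query dog: checks bit0=1, bit6=0 (has a 0) -> no => not a false positive
query gnu: checks bit2=1, bit7=1 (all 1) -> maybe => FALSE POSITIVE
query jay: checks bit2=1, bit5=1 (all 1) -> maybe => FALSE POSITIVE
False positives (alphabetical): bee gnu jay

Answer: bee gnu jay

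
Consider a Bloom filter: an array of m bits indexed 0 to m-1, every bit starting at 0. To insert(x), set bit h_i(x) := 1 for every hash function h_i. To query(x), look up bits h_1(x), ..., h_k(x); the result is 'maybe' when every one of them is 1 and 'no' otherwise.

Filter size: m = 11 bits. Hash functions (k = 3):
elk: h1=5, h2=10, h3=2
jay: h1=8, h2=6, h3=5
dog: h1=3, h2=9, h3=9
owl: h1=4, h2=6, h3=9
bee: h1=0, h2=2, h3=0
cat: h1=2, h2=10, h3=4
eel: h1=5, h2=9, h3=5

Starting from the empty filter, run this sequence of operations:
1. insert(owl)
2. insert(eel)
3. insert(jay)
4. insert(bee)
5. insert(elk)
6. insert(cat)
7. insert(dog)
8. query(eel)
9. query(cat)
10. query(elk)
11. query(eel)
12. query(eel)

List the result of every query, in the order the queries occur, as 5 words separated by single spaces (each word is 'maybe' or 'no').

Answer: maybe maybe maybe maybe maybe

Derivation:
Start: bits=00000000000
Op 1: insert owl -> sets bits 4 6 9 -> bits=00001010010
Op 2: insert eel -> sets bits 5 9 -> bits=00001110010
Op 3: insert jay -> sets bits 5 6 8 -> bits=00001110110
Op 4: insert bee -> sets bits 0 2 -> bits=10101110110
Op 5: insert elk -> sets bits 2 5 10 -> bits=10101110111
Op 6: insert cat -> sets bits 2 4 10 -> bits=10101110111
Op 7: insert dog -> sets bits 3 9 -> bits=10111110111
Op 8: query eel -> checks bit5=1, bit9=1 (all 1) -> maybe
Op 9: query cat -> checks bit2=1, bit4=1, bit10=1 (all 1) -> maybe
Op 10: query elk -> checks bit2=1, bit5=1, bit10=1 (all 1) -> maybe
Op 11: query eel -> checks bit5=1, bit9=1 (all 1) -> maybe
Op 12: query eel -> checks bit5=1, bit9=1 (all 1) -> maybe
Query results in order: maybe maybe maybe maybe maybe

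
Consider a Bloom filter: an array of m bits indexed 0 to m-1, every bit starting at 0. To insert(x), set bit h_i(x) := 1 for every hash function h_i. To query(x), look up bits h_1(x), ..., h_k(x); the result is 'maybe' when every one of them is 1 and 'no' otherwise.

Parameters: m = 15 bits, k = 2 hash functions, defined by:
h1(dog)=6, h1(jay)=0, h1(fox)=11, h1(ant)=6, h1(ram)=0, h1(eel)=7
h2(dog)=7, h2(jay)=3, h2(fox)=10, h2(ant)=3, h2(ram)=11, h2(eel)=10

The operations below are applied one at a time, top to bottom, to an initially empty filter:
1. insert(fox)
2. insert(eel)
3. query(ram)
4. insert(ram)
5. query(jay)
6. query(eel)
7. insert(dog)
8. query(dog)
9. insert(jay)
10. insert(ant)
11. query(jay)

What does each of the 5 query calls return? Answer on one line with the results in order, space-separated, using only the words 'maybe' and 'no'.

Answer: no no maybe maybe maybe

Derivation:
Start: bits=000000000000000
Op 1: insert fox -> sets bits 10 11 -> bits=000000000011000
Op 2: insert eel -> sets bits 7 10 -> bits=000000010011000
Op 3: query ram -> checks bit0=0, bit11=1 (has a 0) -> no
Op 4: insert ram -> sets bits 0 11 -> bits=100000010011000
Op 5: query jay -> checks bit0=1, bit3=0 (has a 0) -> no
Op 6: query eel -> checks bit7=1, bit10=1 (all 1) -> maybe
Op 7: insert dog -> sets bits 6 7 -> bits=100000110011000
Op 8: query dog -> checks bit6=1, bit7=1 (all 1) -> maybe
Op 9: insert jay -> sets bits 0 3 -> bits=100100110011000
Op 10: insert ant -> sets bits 3 6 -> bits=100100110011000
Op 11: query jay -> checks bit0=1, bit3=1 (all 1) -> maybe
Query results in order: no no maybe maybe maybe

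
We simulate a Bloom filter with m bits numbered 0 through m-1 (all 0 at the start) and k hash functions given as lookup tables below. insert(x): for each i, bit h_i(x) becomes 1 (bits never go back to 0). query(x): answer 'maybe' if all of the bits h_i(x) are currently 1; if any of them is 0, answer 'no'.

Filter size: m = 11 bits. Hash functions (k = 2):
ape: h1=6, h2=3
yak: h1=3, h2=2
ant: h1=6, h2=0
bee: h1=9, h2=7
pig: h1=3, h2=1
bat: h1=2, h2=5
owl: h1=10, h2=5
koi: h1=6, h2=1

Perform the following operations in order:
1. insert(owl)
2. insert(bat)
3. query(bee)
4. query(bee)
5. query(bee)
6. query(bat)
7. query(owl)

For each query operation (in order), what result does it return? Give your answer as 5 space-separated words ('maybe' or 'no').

Start: bits=00000000000
Op 1: insert owl -> sets bits 5 10 -> bits=00000100001
Op 2: insert bat -> sets bits 2 5 -> bits=00100100001
Op 3: query bee -> checks bit7=0, bit9=0 (has a 0) -> no
Op 4: query bee -> checks bit7=0, bit9=0 (has a 0) -> no
Op 5: query bee -> checks bit7=0, bit9=0 (has a 0) -> no
Op 6: query bat -> checks bit2=1, bit5=1 (all 1) -> maybe
Op 7: query owl -> checks bit5=1, bit10=1 (all 1) -> maybe
Query results in order: no no no maybe maybe

Answer: no no no maybe maybe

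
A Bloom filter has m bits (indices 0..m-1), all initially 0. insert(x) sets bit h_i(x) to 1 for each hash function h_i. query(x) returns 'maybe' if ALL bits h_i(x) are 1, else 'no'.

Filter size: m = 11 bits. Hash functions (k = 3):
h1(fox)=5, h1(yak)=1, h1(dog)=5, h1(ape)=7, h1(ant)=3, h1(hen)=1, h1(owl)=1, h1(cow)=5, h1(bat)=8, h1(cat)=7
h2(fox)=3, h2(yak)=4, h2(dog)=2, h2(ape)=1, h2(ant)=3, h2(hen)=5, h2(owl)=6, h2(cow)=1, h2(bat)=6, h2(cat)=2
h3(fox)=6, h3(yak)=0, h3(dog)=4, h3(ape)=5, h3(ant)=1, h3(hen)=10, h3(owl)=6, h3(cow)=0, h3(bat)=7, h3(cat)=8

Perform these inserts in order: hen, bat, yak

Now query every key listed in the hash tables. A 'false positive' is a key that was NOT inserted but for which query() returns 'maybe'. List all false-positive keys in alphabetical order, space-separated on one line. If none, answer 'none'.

Start: bits=00000000000
After insert 'hen': sets bits 1 5 10 -> bits=01000100001
After insert 'bat': sets bits 6 7 8 -> bits=01000111101
After insert 'yak': sets bits 0 1 4 -> bits=11001111101
Not inserted: ant ape cat cow dog fox owl — query each against bits=11001111101:
query ant: checks bit1=1, bit3=0 (has a 0) -> no => not a false positive
query ape: checks bit1=1, bit5=1, bit7=1 (all 1) -> maybe => FALSE POSITIVE
query cat: checks bit2=0, bit7=1, bit8=1 (has a 0) -> no => not a false positive
query cow: checks bit0=1, bit1=1, bit5=1 (all 1) -> maybe => FALSE POSITIVE
query dog: checks bit2=0, bit4=1, bit5=1 (has a 0) -> no => not a false positive
query fox: checks bit3=0, bit5=1, bit6=1 (has a 0) -> no => not a false positive
query owl: checks bit1=1, bit6=1 (all 1) -> maybe => FALSE POSITIVE
False positives (alphabetical): ape cow owl

Answer: ape cow owl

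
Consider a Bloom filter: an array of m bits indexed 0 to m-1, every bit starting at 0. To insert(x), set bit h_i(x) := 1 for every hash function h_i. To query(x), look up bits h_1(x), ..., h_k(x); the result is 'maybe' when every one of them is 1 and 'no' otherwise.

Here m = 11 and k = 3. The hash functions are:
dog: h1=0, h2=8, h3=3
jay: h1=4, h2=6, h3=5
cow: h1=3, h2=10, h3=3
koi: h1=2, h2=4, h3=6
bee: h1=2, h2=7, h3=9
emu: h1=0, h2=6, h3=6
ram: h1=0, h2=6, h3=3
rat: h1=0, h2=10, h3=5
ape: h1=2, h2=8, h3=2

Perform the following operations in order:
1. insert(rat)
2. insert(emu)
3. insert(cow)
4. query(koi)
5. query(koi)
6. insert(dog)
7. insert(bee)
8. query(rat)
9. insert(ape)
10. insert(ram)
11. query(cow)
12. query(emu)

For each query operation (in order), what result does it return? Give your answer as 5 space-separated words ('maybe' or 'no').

Answer: no no maybe maybe maybe

Derivation:
Start: bits=00000000000
Op 1: insert rat -> sets bits 0 5 10 -> bits=10000100001
Op 2: insert emu -> sets bits 0 6 -> bits=10000110001
Op 3: insert cow -> sets bits 3 10 -> bits=10010110001
Op 4: query koi -> checks bit2=0, bit4=0, bit6=1 (has a 0) -> no
Op 5: query koi -> checks bit2=0, bit4=0, bit6=1 (has a 0) -> no
Op 6: insert dog -> sets bits 0 3 8 -> bits=10010110101
Op 7: insert bee -> sets bits 2 7 9 -> bits=10110111111
Op 8: query rat -> checks bit0=1, bit5=1, bit10=1 (all 1) -> maybe
Op 9: insert ape -> sets bits 2 8 -> bits=10110111111
Op 10: insert ram -> sets bits 0 3 6 -> bits=10110111111
Op 11: query cow -> checks bit3=1, bit10=1 (all 1) -> maybe
Op 12: query emu -> checks bit0=1, bit6=1 (all 1) -> maybe
Query results in order: no no maybe maybe maybe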